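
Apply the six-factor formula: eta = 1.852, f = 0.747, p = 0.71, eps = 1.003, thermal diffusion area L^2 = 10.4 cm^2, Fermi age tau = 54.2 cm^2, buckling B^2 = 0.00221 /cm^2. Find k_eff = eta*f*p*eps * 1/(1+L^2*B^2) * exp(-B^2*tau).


k_inf = eta*f*p*eps = 1.852*0.747*0.71*1.003 = 0.9851920
P_TNL = 1/(1 + L^2*B^2) = 1/(1 + 10.4*0.00221) = 0.9775324
P_FNL = exp(-B^2*tau) = exp(-0.00221*54.2) = 0.8871138
k_eff = k_inf * P_TNL * P_FNL = 0.9851920 * 0.9775324 * 0.8871138
k_eff = 0.85434

0.85434


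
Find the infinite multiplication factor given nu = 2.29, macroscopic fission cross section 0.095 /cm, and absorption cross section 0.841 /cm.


k_inf = nu * Sigma_f / Sigma_a
k_inf = 2.29 * 0.095 / 0.841
k_inf = 0.25868

0.25868


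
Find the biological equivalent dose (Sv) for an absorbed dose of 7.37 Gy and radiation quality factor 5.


H = D * Q
H = 7.37 * 5
H = 36.850 Sv

36.850


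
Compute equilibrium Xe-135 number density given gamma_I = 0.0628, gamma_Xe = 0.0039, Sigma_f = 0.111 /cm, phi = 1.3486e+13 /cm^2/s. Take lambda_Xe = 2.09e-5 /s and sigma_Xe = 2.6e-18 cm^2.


Xe_eq = (gamma_I + gamma_Xe) * Sigma_f * phi / (lambda_Xe + sigma_Xe * phi)
Numerator = (0.0628 + 0.0039) * 0.111 * 1.3486e+13 = 9.984630e+10
Denominator = 2.09e-5 + 2.6e-18 * 1.3486e+13 = 5.596360e-05
Xe_eq = 9.984630e+10 / 5.596360e-05 = 1.7841e+15 /cm^3

1.7841e+15


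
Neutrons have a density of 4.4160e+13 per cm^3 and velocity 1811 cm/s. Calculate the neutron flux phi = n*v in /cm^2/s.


phi = n * v
phi = 4.4160e+13 * 1811
phi = 7.9974e+16 /cm^2/s

7.9974e+16


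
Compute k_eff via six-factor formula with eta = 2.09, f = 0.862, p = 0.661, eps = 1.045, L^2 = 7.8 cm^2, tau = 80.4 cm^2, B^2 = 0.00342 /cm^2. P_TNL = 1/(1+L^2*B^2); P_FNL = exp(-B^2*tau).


k_inf = eta*f*p*eps = 2.09*0.862*0.661*1.045 = 1.244432
P_TNL = 1/(1 + L^2*B^2) = 1/(1 + 7.8*0.00342) = 0.9740171
P_FNL = exp(-B^2*tau) = exp(-0.00342*80.4) = 0.7595964
k_eff = k_inf * P_TNL * P_FNL = 1.244432 * 0.9740171 * 0.7595964
k_eff = 0.92071

0.92071


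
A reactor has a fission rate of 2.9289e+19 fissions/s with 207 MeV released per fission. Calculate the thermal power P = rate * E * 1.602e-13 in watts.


P = fission_rate * E_MeV * 1.602e-13
P = 2.9289e+19 * 207 * 1.602e-13
P = 9.7126e+08 W

9.7126e+08


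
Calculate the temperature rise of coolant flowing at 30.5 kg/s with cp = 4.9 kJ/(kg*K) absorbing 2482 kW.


dT = Q / (m_dot * cp)
dT = 2482 / (30.5 * 4.9)
dT = 16.608 C

16.608


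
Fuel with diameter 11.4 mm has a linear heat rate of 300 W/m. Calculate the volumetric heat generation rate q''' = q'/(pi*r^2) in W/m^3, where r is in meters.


r = D / 2 / 1000 = 11.4 / 2 / 1000 = 0.0057 m
q''' = q' / (pi * r^2)
q''' = 300 / (pi * 0.0057^2)
q''' = 2.9391e+06 W/m^3

2.9391e+06


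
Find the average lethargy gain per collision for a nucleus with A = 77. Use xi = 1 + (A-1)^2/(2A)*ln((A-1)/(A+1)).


xi = 1 + (A-1)^2/(2A) * ln((A-1)/(A+1))
xi = 1 + (77-1)^2/(2*77) * ln((77-1)/(77 +1))
xi = 0.025751

0.025751


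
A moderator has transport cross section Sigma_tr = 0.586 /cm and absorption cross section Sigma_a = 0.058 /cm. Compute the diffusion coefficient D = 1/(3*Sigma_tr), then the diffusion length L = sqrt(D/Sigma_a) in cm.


D = 1 / (3 * Sigma_tr) = 1 / (3 * 0.586) = 0.5688282 cm
L = sqrt(D / Sigma_a)
L = sqrt(0.5688282 / 0.058)
L = 3.1317 cm

3.1317


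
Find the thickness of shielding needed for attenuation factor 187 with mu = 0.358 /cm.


x = ln(factor) / mu
x = ln(187) / 0.358
x = 14.612 cm

14.612


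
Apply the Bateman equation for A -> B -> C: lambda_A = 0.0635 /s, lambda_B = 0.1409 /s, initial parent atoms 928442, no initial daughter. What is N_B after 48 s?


N_B(t) = lambda_A * N_A0 / (lambda_B - lambda_A) * [exp(-lambda_A*t) - exp(-lambda_B*t)]
exp(-0.0635*48) = 0.04745374; exp(-0.1409*48) = 0.001155526
N_B = 0.0635 * 928442 / (0.1409 - 0.0635) * (0.04745374 - 0.001155526)
N_B = 35266

35266


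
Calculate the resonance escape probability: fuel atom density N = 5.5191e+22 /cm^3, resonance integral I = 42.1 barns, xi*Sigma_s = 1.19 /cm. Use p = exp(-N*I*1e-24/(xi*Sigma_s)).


p = exp(-N * I * 1e-24 / (xi*Sigma_s))
p = exp(-5.5191e+22 * 42.1 * 1e-24 / 1.19)
p = 0.14191

0.14191


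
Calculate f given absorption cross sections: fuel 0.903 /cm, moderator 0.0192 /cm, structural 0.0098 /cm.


f = Sigma_a_fuel / (Sigma_a_fuel + Sigma_a_mod + Sigma_a_other)
f = 0.903 / (0.903 + 0.0192 + 0.0098)
f = 0.96888

0.96888


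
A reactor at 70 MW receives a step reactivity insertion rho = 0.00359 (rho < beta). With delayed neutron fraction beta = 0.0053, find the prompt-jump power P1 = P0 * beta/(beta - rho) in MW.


P1/P0 = beta / (beta - rho)
P1/P0 = 0.0053 / (0.0053 - 0.00359) = 3.099415
P1 = 70 * 3.099415 = 216.96 MW

216.96


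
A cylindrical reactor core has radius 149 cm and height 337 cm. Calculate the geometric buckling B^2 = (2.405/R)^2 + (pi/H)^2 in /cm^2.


B^2 = (2.405/R)^2 + (pi/H)^2
B^2 = (2.405/149)^2 + (pi/337)^2
B^2 = 3.4743e-04 /cm^2

3.4743e-04


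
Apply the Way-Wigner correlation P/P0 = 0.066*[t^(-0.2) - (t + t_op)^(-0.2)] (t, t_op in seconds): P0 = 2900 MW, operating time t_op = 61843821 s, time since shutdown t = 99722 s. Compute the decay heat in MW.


P/P0 = 0.066 * [t^(-0.2) - (t + t_op)^(-0.2)]
P/P0 = 0.066 * [99722^(-0.2) - (99722 + 61843821)^(-0.2)]
P/P0 = 0.066 * [0.1000557 - 0.02764399] = 0.004779173
P = 2900 * 0.004779173 = 13.860 MW

13.860


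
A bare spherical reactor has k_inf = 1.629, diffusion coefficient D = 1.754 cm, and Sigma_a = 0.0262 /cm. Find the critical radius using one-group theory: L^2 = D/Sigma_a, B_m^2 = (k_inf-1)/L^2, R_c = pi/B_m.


L^2 = D / Sigma_a = 1.754 / 0.0262 = 66.94656 cm^2
B_m^2 = (k_inf - 1) / L^2 = (1.629 - 1) / 66.94656 = 0.009395554 /cm^2
For a bare sphere: B_g = pi/R, so R_c = pi / sqrt(B_m^2)
R_c = pi / sqrt(0.009395554) = 32.411 cm

32.411


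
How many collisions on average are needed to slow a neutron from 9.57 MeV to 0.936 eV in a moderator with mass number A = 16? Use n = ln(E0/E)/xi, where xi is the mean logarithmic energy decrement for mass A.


xi = 1 + (A-1)^2/(2A)*ln((A-1)/(A+1)) = 0.1199467 (for A = 16)
n = ln(E0/E) / xi
n = ln(9.57e6 / 0.936) / 0.1199467
n = ln(1.022436e+07) / 0.1199467 = 134.56

134.56


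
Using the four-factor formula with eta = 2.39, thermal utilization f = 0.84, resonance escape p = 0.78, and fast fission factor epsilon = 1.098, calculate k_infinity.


k_inf = eta * f * p * epsilon
k_inf = 2.39 * 0.84 * 0.78 * 1.098
k_inf = 1.7194

1.7194


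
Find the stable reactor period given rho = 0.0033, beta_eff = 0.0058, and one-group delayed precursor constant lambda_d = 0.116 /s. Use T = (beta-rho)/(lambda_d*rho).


T = (beta - rho) / (lambda_d * rho)
T = (0.0058 - 0.0033) / (0.116 * 0.0033)
T = 6.5308 s

6.5308


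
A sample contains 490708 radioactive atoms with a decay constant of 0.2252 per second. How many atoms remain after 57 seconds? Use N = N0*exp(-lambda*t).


N = N0 * exp(-lambda * t)
N = 490708 * exp(-0.2252 * 57)
N = 1.3063

1.3063


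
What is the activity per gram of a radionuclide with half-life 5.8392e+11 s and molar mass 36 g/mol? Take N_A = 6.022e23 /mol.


lambda = ln(2) / t_half = ln(2) / 5.8392e+11 = 1.187058e-12 /s
SA = lambda * N_A / M
SA = 1.187058e-12 * 6.022e23 / 36
SA = 1.9857e+10 Bq/g

1.9857e+10


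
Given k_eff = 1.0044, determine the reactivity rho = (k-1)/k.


rho = (k_eff - 1) / k_eff
rho = (1.0044 - 1) / 1.0044
rho = 0.0043807

0.0043807


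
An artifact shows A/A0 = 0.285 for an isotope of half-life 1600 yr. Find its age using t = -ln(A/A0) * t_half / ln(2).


lambda = ln(2) / t_half = ln(2) / 1600 = 4.332170e-04 /yr
t = -ln(A/A0) / lambda
t = -ln(0.285) / 4.332170e-04
t = 2897.5 yr

2897.5


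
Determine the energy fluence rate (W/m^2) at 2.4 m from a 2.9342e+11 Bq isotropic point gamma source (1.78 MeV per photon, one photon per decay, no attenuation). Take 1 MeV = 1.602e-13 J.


psi = A * E * 1.602e-13 / (4*pi*r^2)
psi = 2.9342e+11 * 1.78 * 1.602e-13 / (4*pi*2.4^2)
psi = 0.0011560 W/m^2

0.0011560


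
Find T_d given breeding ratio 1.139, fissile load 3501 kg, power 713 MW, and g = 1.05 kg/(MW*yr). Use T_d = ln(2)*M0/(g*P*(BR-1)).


Breeding gain G = BR - 1 = 1.139 - 1 = 0.139
Fissile production rate = g * P * G = 1.05 * 713 * 0.139 = 104.06235 kg/yr
T_d = ln(2) * M0 / (g * P * G)
T_d = ln(2) * 3501 / 104.06235 = 23.320 yr

23.320


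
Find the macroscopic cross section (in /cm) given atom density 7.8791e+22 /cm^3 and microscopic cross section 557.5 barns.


Sigma = N * sigma_barns * 1e-24
Sigma = 7.8791e+22 * 557.5 * 1e-24
Sigma = 43.926 /cm

43.926


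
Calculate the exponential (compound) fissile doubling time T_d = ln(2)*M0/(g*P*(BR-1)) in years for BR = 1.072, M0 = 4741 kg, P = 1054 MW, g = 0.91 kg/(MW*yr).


Breeding gain G = BR - 1 = 1.072 - 1 = 0.072
Fissile production rate = g * P * G = 0.91 * 1054 * 0.072 = 69.05808 kg/yr
T_d = ln(2) * M0 / (g * P * G)
T_d = ln(2) * 4741 / 69.05808 = 47.586 yr

47.586


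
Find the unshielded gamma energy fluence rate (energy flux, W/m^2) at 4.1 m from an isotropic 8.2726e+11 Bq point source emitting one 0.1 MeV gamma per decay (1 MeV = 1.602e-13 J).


psi = A * E * 1.602e-13 / (4*pi*r^2)
psi = 8.2726e+11 * 0.1 * 1.602e-13 / (4*pi*4.1^2)
psi = 6.2737e-05 W/m^2

6.2737e-05


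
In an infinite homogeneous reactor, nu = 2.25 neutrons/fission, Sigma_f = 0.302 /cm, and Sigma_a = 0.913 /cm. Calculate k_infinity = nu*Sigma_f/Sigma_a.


k_inf = nu * Sigma_f / Sigma_a
k_inf = 2.25 * 0.302 / 0.913
k_inf = 0.74425

0.74425


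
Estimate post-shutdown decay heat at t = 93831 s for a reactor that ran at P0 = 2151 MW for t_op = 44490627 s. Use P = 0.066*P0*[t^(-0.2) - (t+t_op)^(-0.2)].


P/P0 = 0.066 * [t^(-0.2) - (t + t_op)^(-0.2)]
P/P0 = 0.066 * [93831^(-0.2) - (93831 + 44490627)^(-0.2)]
P/P0 = 0.066 * [0.1012816 - 0.02952319] = 0.004736055
P = 2151 * 0.004736055 = 10.187 MW

10.187


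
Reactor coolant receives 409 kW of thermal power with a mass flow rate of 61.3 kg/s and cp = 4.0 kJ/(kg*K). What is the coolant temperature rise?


dT = Q / (m_dot * cp)
dT = 409 / (61.3 * 4.0)
dT = 1.6680 C

1.6680


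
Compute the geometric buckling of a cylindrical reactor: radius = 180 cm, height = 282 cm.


B^2 = (2.405/R)^2 + (pi/H)^2
B^2 = (2.405/180)^2 + (pi/282)^2
B^2 = 3.0263e-04 /cm^2

3.0263e-04


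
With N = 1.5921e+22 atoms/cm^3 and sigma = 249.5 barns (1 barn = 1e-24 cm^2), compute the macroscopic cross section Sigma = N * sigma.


Sigma = N * sigma_barns * 1e-24
Sigma = 1.5921e+22 * 249.5 * 1e-24
Sigma = 3.9723 /cm

3.9723


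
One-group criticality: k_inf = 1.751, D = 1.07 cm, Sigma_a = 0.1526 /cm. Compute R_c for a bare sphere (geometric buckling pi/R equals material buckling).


L^2 = D / Sigma_a = 1.07 / 0.1526 = 7.011796 cm^2
B_m^2 = (k_inf - 1) / L^2 = (1.751 - 1) / 7.011796 = 0.1071052 /cm^2
For a bare sphere: B_g = pi/R, so R_c = pi / sqrt(B_m^2)
R_c = pi / sqrt(0.1071052) = 9.5994 cm

9.5994


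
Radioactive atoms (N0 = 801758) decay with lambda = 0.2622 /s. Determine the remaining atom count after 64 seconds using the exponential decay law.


N = N0 * exp(-lambda * t)
N = 801758 * exp(-0.2622 * 64)
N = 0.041327

0.041327


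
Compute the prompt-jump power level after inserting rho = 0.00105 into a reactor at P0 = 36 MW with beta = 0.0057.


P1/P0 = beta / (beta - rho)
P1/P0 = 0.0057 / (0.0057 - 0.00105) = 1.225806
P1 = 36 * 1.225806 = 44.129 MW

44.129


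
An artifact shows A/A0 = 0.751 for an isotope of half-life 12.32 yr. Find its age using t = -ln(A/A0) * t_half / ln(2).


lambda = ln(2) / t_half = ln(2) / 12.32 = 0.05626195 /yr
t = -ln(A/A0) / lambda
t = -ln(0.751) / 0.05626195
t = 5.0896 yr

5.0896


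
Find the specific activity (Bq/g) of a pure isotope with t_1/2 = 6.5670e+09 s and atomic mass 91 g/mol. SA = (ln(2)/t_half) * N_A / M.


lambda = ln(2) / t_half = ln(2) / 6.5670e+09 = 1.055501e-10 /s
SA = lambda * N_A / M
SA = 1.055501e-10 * 6.022e23 / 91
SA = 6.9849e+11 Bq/g

6.9849e+11


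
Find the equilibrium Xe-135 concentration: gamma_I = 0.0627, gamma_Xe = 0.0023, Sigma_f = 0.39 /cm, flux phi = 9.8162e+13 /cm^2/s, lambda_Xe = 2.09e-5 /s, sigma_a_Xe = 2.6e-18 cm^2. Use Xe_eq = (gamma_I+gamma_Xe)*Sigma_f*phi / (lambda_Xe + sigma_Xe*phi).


Xe_eq = (gamma_I + gamma_Xe) * Sigma_f * phi / (lambda_Xe + sigma_Xe * phi)
Numerator = (0.0627 + 0.0023) * 0.39 * 9.8162e+13 = 2.488407e+12
Denominator = 2.09e-5 + 2.6e-18 * 9.8162e+13 = 2.761212e-04
Xe_eq = 2.488407e+12 / 2.761212e-04 = 9.0120e+15 /cm^3

9.0120e+15


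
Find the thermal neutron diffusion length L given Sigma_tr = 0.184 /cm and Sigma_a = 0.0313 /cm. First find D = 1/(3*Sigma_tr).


D = 1 / (3 * Sigma_tr) = 1 / (3 * 0.184) = 1.811594 cm
L = sqrt(D / Sigma_a)
L = sqrt(1.811594 / 0.0313)
L = 7.6078 cm

7.6078


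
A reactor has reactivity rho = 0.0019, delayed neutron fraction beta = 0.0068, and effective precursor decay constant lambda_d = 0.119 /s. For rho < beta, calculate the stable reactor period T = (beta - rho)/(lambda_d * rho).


T = (beta - rho) / (lambda_d * rho)
T = (0.0068 - 0.0019) / (0.119 * 0.0019)
T = 21.672 s

21.672


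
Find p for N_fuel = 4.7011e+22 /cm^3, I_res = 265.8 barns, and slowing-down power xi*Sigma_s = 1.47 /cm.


p = exp(-N * I * 1e-24 / (xi*Sigma_s))
p = exp(-4.7011e+22 * 265.8 * 1e-24 / 1.47)
p = 2.0340e-04

2.0340e-04


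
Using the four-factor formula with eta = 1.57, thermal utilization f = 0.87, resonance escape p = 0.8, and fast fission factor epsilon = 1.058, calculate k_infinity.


k_inf = eta * f * p * epsilon
k_inf = 1.57 * 0.87 * 0.8 * 1.058
k_inf = 1.1561

1.1561


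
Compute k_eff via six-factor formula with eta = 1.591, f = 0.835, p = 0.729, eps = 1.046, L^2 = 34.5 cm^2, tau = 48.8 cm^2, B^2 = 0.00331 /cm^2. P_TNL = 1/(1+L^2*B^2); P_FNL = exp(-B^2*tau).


k_inf = eta*f*p*eps = 1.591*0.835*0.729*1.046 = 1.013015
P_TNL = 1/(1 + L^2*B^2) = 1/(1 + 34.5*0.00331) = 0.8975090
P_FNL = exp(-B^2*tau) = exp(-0.00331*48.8) = 0.8508427
k_eff = k_inf * P_TNL * P_FNL = 1.013015 * 0.8975090 * 0.8508427
k_eff = 0.77358

0.77358


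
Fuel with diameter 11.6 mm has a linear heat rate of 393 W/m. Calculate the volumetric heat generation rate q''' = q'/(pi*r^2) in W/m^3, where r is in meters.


r = D / 2 / 1000 = 11.6 / 2 / 1000 = 0.0058 m
q''' = q' / (pi * r^2)
q''' = 393 / (pi * 0.0058^2)
q''' = 3.7187e+06 W/m^3

3.7187e+06


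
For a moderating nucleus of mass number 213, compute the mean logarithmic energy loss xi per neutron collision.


xi = 1 + (A-1)^2/(2A) * ln((A-1)/(A+1))
xi = 1 + (213-1)^2/(2*213) * ln((213-1)/(213 +1))
xi = 0.0093604

0.0093604


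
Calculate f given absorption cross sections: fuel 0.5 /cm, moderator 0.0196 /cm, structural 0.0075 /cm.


f = Sigma_a_fuel / (Sigma_a_fuel + Sigma_a_mod + Sigma_a_other)
f = 0.5 / (0.5 + 0.0196 + 0.0075)
f = 0.94859

0.94859


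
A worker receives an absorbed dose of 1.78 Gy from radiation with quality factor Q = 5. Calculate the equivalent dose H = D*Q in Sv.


H = D * Q
H = 1.78 * 5
H = 8.9000 Sv

8.9000


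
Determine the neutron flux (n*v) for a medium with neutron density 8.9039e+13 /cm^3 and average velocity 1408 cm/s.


phi = n * v
phi = 8.9039e+13 * 1408
phi = 1.2537e+17 /cm^2/s

1.2537e+17


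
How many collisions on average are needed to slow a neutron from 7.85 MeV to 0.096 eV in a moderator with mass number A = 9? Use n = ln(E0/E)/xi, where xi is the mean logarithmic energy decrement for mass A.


xi = 1 + (A-1)^2/(2A)*ln((A-1)/(A+1)) = 0.2066007 (for A = 9)
n = ln(E0/E) / xi
n = ln(7.85e6 / 0.096) / 0.2066007
n = ln(8.177083e+07) / 0.2066007 = 88.187

88.187


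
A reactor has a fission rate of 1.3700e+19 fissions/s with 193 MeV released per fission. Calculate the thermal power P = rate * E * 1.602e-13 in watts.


P = fission_rate * E_MeV * 1.602e-13
P = 1.3700e+19 * 193 * 1.602e-13
P = 4.2358e+08 W

4.2358e+08


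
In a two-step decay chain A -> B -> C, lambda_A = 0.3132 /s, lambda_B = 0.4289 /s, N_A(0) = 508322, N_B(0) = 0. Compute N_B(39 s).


N_B(t) = lambda_A * N_A0 / (lambda_B - lambda_A) * [exp(-lambda_A*t) - exp(-lambda_B*t)]
exp(-0.3132*39) = 4.956553e-06; exp(-0.4289*39) = 5.438921e-08
N_B = 0.3132 * 508322 / (0.4289 - 0.3132) * (4.956553e-06 - 5.438921e-08)
N_B = 6.7455

6.7455


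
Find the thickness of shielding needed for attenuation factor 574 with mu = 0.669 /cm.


x = ln(factor) / mu
x = ln(574) / 0.669
x = 9.4957 cm

9.4957


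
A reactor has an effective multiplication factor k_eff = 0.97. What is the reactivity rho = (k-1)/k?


rho = (k_eff - 1) / k_eff
rho = (0.97 - 1) / 0.97
rho = -0.030928

-0.030928


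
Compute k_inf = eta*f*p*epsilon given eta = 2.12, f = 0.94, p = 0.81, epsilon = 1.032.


k_inf = eta * f * p * epsilon
k_inf = 2.12 * 0.94 * 0.81 * 1.032
k_inf = 1.6658

1.6658


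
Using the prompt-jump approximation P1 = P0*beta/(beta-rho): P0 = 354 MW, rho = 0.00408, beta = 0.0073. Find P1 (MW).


P1/P0 = beta / (beta - rho)
P1/P0 = 0.0073 / (0.0073 - 0.00408) = 2.267081
P1 = 354 * 2.267081 = 802.55 MW

802.55


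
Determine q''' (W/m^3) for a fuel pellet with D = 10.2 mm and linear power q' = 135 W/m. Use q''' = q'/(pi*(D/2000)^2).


r = D / 2 / 1000 = 10.2 / 2 / 1000 = 0.0051 m
q''' = q' / (pi * r^2)
q''' = 135 / (pi * 0.0051^2)
q''' = 1.6521e+06 W/m^3

1.6521e+06


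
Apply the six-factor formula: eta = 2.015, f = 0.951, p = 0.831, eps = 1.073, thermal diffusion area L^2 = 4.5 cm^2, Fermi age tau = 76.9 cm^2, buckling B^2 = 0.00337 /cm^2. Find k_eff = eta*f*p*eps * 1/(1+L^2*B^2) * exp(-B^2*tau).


k_inf = eta*f*p*eps = 2.015*0.951*0.831*1.073 = 1.708663
P_TNL = 1/(1 + L^2*B^2) = 1/(1 + 4.5*0.00337) = 0.9850615
P_FNL = exp(-B^2*tau) = exp(-0.00337*76.9) = 0.7717049
k_eff = k_inf * P_TNL * P_FNL = 1.708663 * 0.9850615 * 0.7717049
k_eff = 1.2989

1.2989


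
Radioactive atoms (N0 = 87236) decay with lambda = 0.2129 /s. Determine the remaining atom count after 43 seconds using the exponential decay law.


N = N0 * exp(-lambda * t)
N = 87236 * exp(-0.2129 * 43)
N = 9.2227

9.2227


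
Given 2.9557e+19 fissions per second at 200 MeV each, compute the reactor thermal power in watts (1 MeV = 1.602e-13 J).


P = fission_rate * E_MeV * 1.602e-13
P = 2.9557e+19 * 200 * 1.602e-13
P = 9.4701e+08 W

9.4701e+08


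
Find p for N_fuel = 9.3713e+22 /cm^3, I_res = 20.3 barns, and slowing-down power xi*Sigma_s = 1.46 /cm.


p = exp(-N * I * 1e-24 / (xi*Sigma_s))
p = exp(-9.3713e+22 * 20.3 * 1e-24 / 1.46)
p = 0.27172

0.27172


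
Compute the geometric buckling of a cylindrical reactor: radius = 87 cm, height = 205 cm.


B^2 = (2.405/R)^2 + (pi/H)^2
B^2 = (2.405/87)^2 + (pi/205)^2
B^2 = 9.9902e-04 /cm^2

9.9902e-04


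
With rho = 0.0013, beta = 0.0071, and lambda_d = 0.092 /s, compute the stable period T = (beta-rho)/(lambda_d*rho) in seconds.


T = (beta - rho) / (lambda_d * rho)
T = (0.0071 - 0.0013) / (0.092 * 0.0013)
T = 48.495 s

48.495


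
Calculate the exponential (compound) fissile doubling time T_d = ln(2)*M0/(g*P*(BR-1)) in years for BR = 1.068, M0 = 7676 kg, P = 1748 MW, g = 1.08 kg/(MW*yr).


Breeding gain G = BR - 1 = 1.068 - 1 = 0.068
Fissile production rate = g * P * G = 1.08 * 1748 * 0.068 = 128.37312 kg/yr
T_d = ln(2) * M0 / (g * P * G)
T_d = ln(2) * 7676 / 128.37312 = 41.446 yr

41.446


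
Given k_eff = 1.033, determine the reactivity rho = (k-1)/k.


rho = (k_eff - 1) / k_eff
rho = (1.033 - 1) / 1.033
rho = 0.031946

0.031946


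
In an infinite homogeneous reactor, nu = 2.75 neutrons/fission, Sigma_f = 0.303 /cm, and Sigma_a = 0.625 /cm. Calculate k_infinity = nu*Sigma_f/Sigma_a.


k_inf = nu * Sigma_f / Sigma_a
k_inf = 2.75 * 0.303 / 0.625
k_inf = 1.3332

1.3332


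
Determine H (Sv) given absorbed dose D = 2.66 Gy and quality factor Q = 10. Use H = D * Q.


H = D * Q
H = 2.66 * 10
H = 26.600 Sv

26.600


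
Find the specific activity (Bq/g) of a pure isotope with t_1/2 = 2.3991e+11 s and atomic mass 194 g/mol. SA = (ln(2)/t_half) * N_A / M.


lambda = ln(2) / t_half = ln(2) / 2.3991e+11 = 2.889197e-12 /s
SA = lambda * N_A / M
SA = 2.889197e-12 * 6.022e23 / 194
SA = 8.9684e+09 Bq/g

8.9684e+09


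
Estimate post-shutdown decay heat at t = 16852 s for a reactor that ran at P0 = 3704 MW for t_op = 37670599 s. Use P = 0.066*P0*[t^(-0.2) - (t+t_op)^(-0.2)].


P/P0 = 0.066 * [t^(-0.2) - (t + t_op)^(-0.2)]
P/P0 = 0.066 * [16852^(-0.2) - (16852 + 37670599)^(-0.2)]
P/P0 = 0.066 * [0.1427808 - 0.03053238] = 0.007408396
P = 3704 * 0.007408396 = 27.441 MW

27.441


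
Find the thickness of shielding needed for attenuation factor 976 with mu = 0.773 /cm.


x = ln(factor) / mu
x = ln(976) / 0.773
x = 8.9049 cm

8.9049


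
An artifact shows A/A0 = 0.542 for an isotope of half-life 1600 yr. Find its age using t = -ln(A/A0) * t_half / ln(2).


lambda = ln(2) / t_half = ln(2) / 1600 = 4.332170e-04 /yr
t = -ln(A/A0) / lambda
t = -ln(0.542) / 4.332170e-04
t = 1413.8 yr

1413.8


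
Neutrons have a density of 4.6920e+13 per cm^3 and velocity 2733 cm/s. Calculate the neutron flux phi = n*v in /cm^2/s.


phi = n * v
phi = 4.6920e+13 * 2733
phi = 1.2823e+17 /cm^2/s

1.2823e+17


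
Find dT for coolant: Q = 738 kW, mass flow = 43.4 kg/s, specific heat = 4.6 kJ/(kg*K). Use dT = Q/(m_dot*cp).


dT = Q / (m_dot * cp)
dT = 738 / (43.4 * 4.6)
dT = 3.6967 C

3.6967


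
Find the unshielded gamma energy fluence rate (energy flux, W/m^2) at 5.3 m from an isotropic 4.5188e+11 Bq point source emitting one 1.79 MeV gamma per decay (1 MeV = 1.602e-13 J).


psi = A * E * 1.602e-13 / (4*pi*r^2)
psi = 4.5188e+11 * 1.79 * 1.602e-13 / (4*pi*5.3^2)
psi = 3.6709e-04 W/m^2

3.6709e-04


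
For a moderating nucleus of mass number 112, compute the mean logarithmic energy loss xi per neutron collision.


xi = 1 + (A-1)^2/(2A) * ln((A-1)/(A+1))
xi = 1 + (112-1)^2/(2*112) * ln((112-1)/(112 +1))
xi = 0.017751

0.017751


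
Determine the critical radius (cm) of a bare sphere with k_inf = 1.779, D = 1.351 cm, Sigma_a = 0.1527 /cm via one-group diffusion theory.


L^2 = D / Sigma_a = 1.351 / 0.1527 = 8.847413 cm^2
B_m^2 = (k_inf - 1) / L^2 = (1.779 - 1) / 8.847413 = 0.08804834 /cm^2
For a bare sphere: B_g = pi/R, so R_c = pi / sqrt(B_m^2)
R_c = pi / sqrt(0.08804834) = 10.587 cm

10.587


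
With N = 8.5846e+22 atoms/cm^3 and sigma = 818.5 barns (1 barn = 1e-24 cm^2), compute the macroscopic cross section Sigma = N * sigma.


Sigma = N * sigma_barns * 1e-24
Sigma = 8.5846e+22 * 818.5 * 1e-24
Sigma = 70.265 /cm

70.265


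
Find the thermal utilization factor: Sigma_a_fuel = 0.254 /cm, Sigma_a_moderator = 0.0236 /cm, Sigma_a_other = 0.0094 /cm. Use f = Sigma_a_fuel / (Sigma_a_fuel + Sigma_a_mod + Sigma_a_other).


f = Sigma_a_fuel / (Sigma_a_fuel + Sigma_a_mod + Sigma_a_other)
f = 0.254 / (0.254 + 0.0236 + 0.0094)
f = 0.88502

0.88502


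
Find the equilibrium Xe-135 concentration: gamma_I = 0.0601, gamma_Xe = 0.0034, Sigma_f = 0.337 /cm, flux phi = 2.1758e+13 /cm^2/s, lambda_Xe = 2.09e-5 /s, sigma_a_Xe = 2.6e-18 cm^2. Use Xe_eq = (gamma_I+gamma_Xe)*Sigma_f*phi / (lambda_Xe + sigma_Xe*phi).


Xe_eq = (gamma_I + gamma_Xe) * Sigma_f * phi / (lambda_Xe + sigma_Xe * phi)
Numerator = (0.0601 + 0.0034) * 0.337 * 2.1758e+13 = 4.656103e+11
Denominator = 2.09e-5 + 2.6e-18 * 2.1758e+13 = 7.747080e-05
Xe_eq = 4.656103e+11 / 7.747080e-05 = 6.0101e+15 /cm^3

6.0101e+15


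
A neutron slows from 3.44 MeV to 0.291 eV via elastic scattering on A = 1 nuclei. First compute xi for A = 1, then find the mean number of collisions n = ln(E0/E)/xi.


xi = 1 + (A-1)^2/(2A)*ln((A-1)/(A+1)) = 1 (for A = 1)
n = ln(E0/E) / xi
n = ln(3.44e6 / 0.291) / 1
n = ln(1.182131e+07) / 1 = 16.285

16.285


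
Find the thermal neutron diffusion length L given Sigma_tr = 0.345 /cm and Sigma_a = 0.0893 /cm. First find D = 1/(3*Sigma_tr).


D = 1 / (3 * Sigma_tr) = 1 / (3 * 0.345) = 0.9661836 cm
L = sqrt(D / Sigma_a)
L = sqrt(0.9661836 / 0.0893)
L = 3.2893 cm

3.2893


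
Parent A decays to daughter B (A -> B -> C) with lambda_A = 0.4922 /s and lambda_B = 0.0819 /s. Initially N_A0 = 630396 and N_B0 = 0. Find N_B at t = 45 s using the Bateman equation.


N_B(t) = lambda_A * N_A0 / (lambda_B - lambda_A) * [exp(-lambda_A*t) - exp(-lambda_B*t)]
exp(-0.4922*45) = 2.403320e-10; exp(-0.0819*45) = 0.02508463
N_B = 0.4922 * 630396 / (0.0819 - 0.4922) * (2.403320e-10 - 0.02508463)
N_B = 18970

18970


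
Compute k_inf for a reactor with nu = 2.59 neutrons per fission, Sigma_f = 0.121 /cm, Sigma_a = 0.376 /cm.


k_inf = nu * Sigma_f / Sigma_a
k_inf = 2.59 * 0.121 / 0.376
k_inf = 0.83348

0.83348


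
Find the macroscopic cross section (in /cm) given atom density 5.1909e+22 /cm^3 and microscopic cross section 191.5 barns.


Sigma = N * sigma_barns * 1e-24
Sigma = 5.1909e+22 * 191.5 * 1e-24
Sigma = 9.9406 /cm

9.9406


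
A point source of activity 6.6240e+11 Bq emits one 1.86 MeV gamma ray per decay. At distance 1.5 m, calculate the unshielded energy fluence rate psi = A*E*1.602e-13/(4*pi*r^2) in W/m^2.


psi = A * E * 1.602e-13 / (4*pi*r^2)
psi = 6.6240e+11 * 1.86 * 1.602e-13 / (4*pi*1.5^2)
psi = 0.0069808 W/m^2

0.0069808


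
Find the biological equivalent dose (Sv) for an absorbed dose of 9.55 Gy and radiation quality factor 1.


H = D * Q
H = 9.55 * 1
H = 9.5500 Sv

9.5500


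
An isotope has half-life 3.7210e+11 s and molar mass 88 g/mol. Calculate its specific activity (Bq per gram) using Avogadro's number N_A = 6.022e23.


lambda = ln(2) / t_half = ln(2) / 3.7210e+11 = 1.862798e-12 /s
SA = lambda * N_A / M
SA = 1.862798e-12 * 6.022e23 / 88
SA = 1.2747e+10 Bq/g

1.2747e+10


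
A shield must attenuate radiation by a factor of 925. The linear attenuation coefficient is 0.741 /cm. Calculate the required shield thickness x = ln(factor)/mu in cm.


x = ln(factor) / mu
x = ln(925) / 0.741
x = 9.2170 cm

9.2170


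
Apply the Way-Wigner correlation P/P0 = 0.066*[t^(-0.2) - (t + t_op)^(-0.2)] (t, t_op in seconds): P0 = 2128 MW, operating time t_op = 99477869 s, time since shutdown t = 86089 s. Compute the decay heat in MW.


P/P0 = 0.066 * [t^(-0.2) - (t + t_op)^(-0.2)]
P/P0 = 0.066 * [86089^(-0.2) - (86089 + 99477869)^(-0.2)]
P/P0 = 0.066 * [0.1030411 - 0.02514083] = 0.005141418
P = 2128 * 0.005141418 = 10.941 MW

10.941


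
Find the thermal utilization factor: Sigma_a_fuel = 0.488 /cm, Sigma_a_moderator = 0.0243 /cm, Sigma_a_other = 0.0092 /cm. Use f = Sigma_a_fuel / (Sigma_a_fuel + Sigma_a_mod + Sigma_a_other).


f = Sigma_a_fuel / (Sigma_a_fuel + Sigma_a_mod + Sigma_a_other)
f = 0.488 / (0.488 + 0.0243 + 0.0092)
f = 0.93576

0.93576


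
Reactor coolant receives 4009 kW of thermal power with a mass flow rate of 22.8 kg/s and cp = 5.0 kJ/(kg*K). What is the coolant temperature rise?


dT = Q / (m_dot * cp)
dT = 4009 / (22.8 * 5.0)
dT = 35.167 C

35.167


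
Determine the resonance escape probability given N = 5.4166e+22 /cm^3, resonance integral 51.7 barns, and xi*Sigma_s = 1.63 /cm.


p = exp(-N * I * 1e-24 / (xi*Sigma_s))
p = exp(-5.4166e+22 * 51.7 * 1e-24 / 1.63)
p = 0.17942

0.17942


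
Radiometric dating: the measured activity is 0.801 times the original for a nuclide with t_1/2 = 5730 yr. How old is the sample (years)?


lambda = ln(2) / t_half = ln(2) / 5730 = 1.209681e-04 /yr
t = -ln(A/A0) / lambda
t = -ln(0.801) / 1.209681e-04
t = 1834.3 yr

1834.3


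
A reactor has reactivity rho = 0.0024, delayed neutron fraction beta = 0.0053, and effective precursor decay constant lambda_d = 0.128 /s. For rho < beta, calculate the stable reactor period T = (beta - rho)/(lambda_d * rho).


T = (beta - rho) / (lambda_d * rho)
T = (0.0053 - 0.0024) / (0.128 * 0.0024)
T = 9.4401 s

9.4401


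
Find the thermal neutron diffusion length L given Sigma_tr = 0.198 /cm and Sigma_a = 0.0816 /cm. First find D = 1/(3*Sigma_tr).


D = 1 / (3 * Sigma_tr) = 1 / (3 * 0.198) = 1.683502 cm
L = sqrt(D / Sigma_a)
L = sqrt(1.683502 / 0.0816)
L = 4.5422 cm

4.5422


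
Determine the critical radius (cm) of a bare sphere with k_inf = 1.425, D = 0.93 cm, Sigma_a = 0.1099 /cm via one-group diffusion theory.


L^2 = D / Sigma_a = 0.93 / 0.1099 = 8.462238 cm^2
B_m^2 = (k_inf - 1) / L^2 = (1.425 - 1) / 8.462238 = 0.05022312 /cm^2
For a bare sphere: B_g = pi/R, so R_c = pi / sqrt(B_m^2)
R_c = pi / sqrt(0.05022312) = 14.018 cm

14.018


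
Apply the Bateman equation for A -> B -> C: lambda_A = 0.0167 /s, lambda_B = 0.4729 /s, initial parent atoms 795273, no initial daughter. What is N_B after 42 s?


N_B(t) = lambda_A * N_A0 / (lambda_B - lambda_A) * [exp(-lambda_A*t) - exp(-lambda_B*t)]
exp(-0.0167*42) = 0.4958906; exp(-0.4729*42) = 2.366627e-09
N_B = 0.0167 * 795273 / (0.4729 - 0.0167) * (0.4958906 - 2.366627e-09)
N_B = 14437

14437


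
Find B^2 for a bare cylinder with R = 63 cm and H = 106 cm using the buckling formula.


B^2 = (2.405/R)^2 + (pi/H)^2
B^2 = (2.405/63)^2 + (pi/106)^2
B^2 = 0.0023357 /cm^2

0.0023357


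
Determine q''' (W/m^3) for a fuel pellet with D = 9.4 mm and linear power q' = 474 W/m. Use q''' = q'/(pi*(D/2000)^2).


r = D / 2 / 1000 = 9.4 / 2 / 1000 = 0.0047 m
q''' = q' / (pi * r^2)
q''' = 474 / (pi * 0.0047^2)
q''' = 6.8302e+06 W/m^3

6.8302e+06


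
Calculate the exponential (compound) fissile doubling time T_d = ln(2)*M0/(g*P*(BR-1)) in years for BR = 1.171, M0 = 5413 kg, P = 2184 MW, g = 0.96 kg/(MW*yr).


Breeding gain G = BR - 1 = 1.171 - 1 = 0.171
Fissile production rate = g * P * G = 0.96 * 2184 * 0.171 = 358.52544 kg/yr
T_d = ln(2) * M0 / (g * P * G)
T_d = ln(2) * 5413 / 358.52544 = 10.465 yr

10.465


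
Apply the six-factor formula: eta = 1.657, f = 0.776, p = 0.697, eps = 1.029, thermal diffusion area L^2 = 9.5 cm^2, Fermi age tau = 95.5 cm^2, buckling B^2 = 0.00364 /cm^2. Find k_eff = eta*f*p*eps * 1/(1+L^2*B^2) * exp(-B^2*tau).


k_inf = eta*f*p*eps = 1.657*0.776*0.697*1.029 = 0.9222154
P_TNL = 1/(1 + L^2*B^2) = 1/(1 + 9.5*0.00364) = 0.9665758
P_FNL = exp(-B^2*tau) = exp(-0.00364*95.5) = 0.7063672
k_eff = k_inf * P_TNL * P_FNL = 0.9222154 * 0.9665758 * 0.7063672
k_eff = 0.62965

0.62965


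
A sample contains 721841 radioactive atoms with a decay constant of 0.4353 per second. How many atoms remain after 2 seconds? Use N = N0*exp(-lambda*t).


N = N0 * exp(-lambda * t)
N = 721841 * exp(-0.4353 * 2)
N = 302235

302235


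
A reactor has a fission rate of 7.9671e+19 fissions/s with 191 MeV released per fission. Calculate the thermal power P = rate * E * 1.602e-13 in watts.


P = fission_rate * E_MeV * 1.602e-13
P = 7.9671e+19 * 191 * 1.602e-13
P = 2.4378e+09 W

2.4378e+09


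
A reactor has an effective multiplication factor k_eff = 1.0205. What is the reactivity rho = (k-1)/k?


rho = (k_eff - 1) / k_eff
rho = (1.0205 - 1) / 1.0205
rho = 0.020088

0.020088


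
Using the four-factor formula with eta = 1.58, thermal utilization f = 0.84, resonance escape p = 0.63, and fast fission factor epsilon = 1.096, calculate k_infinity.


k_inf = eta * f * p * epsilon
k_inf = 1.58 * 0.84 * 0.63 * 1.096
k_inf = 0.91641

0.91641


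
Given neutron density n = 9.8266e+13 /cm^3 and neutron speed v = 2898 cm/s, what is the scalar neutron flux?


phi = n * v
phi = 9.8266e+13 * 2898
phi = 2.8477e+17 /cm^2/s

2.8477e+17


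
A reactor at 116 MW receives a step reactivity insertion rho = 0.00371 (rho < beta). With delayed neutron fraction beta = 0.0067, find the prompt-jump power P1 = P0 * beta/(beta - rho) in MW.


P1/P0 = beta / (beta - rho)
P1/P0 = 0.0067 / (0.0067 - 0.00371) = 2.240803
P1 = 116 * 2.240803 = 259.93 MW

259.93


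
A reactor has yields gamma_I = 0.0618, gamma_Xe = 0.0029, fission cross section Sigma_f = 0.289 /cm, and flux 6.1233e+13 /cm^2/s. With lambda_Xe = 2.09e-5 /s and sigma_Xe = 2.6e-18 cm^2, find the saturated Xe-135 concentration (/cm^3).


Xe_eq = (gamma_I + gamma_Xe) * Sigma_f * phi / (lambda_Xe + sigma_Xe * phi)
Numerator = (0.0618 + 0.0029) * 0.289 * 6.1233e+13 = 1.144953e+12
Denominator = 2.09e-5 + 2.6e-18 * 6.1233e+13 = 1.801058e-04
Xe_eq = 1.144953e+12 / 1.801058e-04 = 6.3571e+15 /cm^3

6.3571e+15


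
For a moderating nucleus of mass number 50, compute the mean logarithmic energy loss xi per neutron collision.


xi = 1 + (A-1)^2/(2A) * ln((A-1)/(A+1))
xi = 1 + (50-1)^2/(2*50) * ln((50-1)/(50 +1))
xi = 0.039472

0.039472


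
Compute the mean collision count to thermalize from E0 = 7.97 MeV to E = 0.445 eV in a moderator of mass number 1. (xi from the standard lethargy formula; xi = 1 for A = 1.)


xi = 1 + (A-1)^2/(2A)*ln((A-1)/(A+1)) = 1 (for A = 1)
n = ln(E0/E) / xi
n = ln(7.97e6 / 0.445) / 1
n = ln(1.791011e+07) / 1 = 16.701

16.701


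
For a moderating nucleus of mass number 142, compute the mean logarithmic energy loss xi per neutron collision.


xi = 1 + (A-1)^2/(2A) * ln((A-1)/(A+1))
xi = 1 + (142-1)^2/(2*142) * ln((142-1)/(142 +1))
xi = 0.014019

0.014019


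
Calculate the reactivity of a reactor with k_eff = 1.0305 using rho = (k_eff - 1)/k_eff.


rho = (k_eff - 1) / k_eff
rho = (1.0305 - 1) / 1.0305
rho = 0.029597

0.029597


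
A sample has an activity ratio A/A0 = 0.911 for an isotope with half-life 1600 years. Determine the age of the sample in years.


lambda = ln(2) / t_half = ln(2) / 1600 = 4.332170e-04 /yr
t = -ln(A/A0) / lambda
t = -ln(0.911) / 4.332170e-04
t = 215.16 yr

215.16


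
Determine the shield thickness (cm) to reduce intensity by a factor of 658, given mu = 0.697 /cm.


x = ln(factor) / mu
x = ln(658) / 0.697
x = 9.3102 cm

9.3102


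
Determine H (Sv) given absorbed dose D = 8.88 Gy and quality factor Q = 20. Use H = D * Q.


H = D * Q
H = 8.88 * 20
H = 177.60 Sv

177.60


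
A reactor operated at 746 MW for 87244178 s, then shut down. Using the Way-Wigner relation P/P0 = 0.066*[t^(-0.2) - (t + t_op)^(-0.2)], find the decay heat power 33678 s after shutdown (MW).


P/P0 = 0.066 * [t^(-0.2) - (t + t_op)^(-0.2)]
P/P0 = 0.066 * [33678^(-0.2) - (33678 + 87244178)^(-0.2)]
P/P0 = 0.066 * [0.1243171 - 0.02581185] = 0.006501347
P = 746 * 0.006501347 = 4.8500 MW

4.8500


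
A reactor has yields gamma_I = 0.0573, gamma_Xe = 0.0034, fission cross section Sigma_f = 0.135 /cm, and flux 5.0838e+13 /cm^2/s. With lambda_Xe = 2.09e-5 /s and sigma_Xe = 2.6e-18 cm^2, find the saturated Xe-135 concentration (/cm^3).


Xe_eq = (gamma_I + gamma_Xe) * Sigma_f * phi / (lambda_Xe + sigma_Xe * phi)
Numerator = (0.0573 + 0.0034) * 0.135 * 5.0838e+13 = 4.165920e+11
Denominator = 2.09e-5 + 2.6e-18 * 5.0838e+13 = 1.530788e-04
Xe_eq = 4.165920e+11 / 1.530788e-04 = 2.7214e+15 /cm^3

2.7214e+15


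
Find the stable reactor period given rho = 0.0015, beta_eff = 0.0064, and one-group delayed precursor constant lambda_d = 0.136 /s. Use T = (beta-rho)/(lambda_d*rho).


T = (beta - rho) / (lambda_d * rho)
T = (0.0064 - 0.0015) / (0.136 * 0.0015)
T = 24.020 s

24.020


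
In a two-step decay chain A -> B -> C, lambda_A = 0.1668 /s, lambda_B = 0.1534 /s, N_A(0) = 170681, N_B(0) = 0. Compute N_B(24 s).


N_B(t) = lambda_A * N_A0 / (lambda_B - lambda_A) * [exp(-lambda_A*t) - exp(-lambda_B*t)]
exp(-0.1668*24) = 0.01825712; exp(-0.1534*24) = 0.02518265
N_B = 0.1668 * 170681 / (0.1534 - 0.1668) * (0.01825712 - 0.02518265)
N_B = 14714

14714


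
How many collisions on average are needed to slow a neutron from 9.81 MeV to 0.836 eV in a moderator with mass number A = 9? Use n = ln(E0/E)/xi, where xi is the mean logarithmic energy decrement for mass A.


xi = 1 + (A-1)^2/(2A)*ln((A-1)/(A+1)) = 0.2066007 (for A = 9)
n = ln(E0/E) / xi
n = ln(9.81e6 / 0.836) / 0.2066007
n = ln(1.173445e+07) / 0.2066007 = 78.790

78.790


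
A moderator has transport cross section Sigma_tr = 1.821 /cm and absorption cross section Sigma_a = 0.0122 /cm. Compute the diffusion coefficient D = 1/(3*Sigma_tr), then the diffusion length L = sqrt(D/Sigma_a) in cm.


D = 1 / (3 * Sigma_tr) = 1 / (3 * 1.821) = 0.1830496 cm
L = sqrt(D / Sigma_a)
L = sqrt(0.1830496 / 0.0122)
L = 3.8735 cm

3.8735


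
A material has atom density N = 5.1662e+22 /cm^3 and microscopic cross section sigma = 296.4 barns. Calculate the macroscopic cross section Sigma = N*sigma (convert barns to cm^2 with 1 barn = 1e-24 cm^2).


Sigma = N * sigma_barns * 1e-24
Sigma = 5.1662e+22 * 296.4 * 1e-24
Sigma = 15.313 /cm

15.313


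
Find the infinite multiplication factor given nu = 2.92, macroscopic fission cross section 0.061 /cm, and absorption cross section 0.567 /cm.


k_inf = nu * Sigma_f / Sigma_a
k_inf = 2.92 * 0.061 / 0.567
k_inf = 0.31414

0.31414


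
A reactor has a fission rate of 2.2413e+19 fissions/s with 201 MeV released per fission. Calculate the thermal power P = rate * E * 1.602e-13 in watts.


P = fission_rate * E_MeV * 1.602e-13
P = 2.2413e+19 * 201 * 1.602e-13
P = 7.2170e+08 W

7.2170e+08


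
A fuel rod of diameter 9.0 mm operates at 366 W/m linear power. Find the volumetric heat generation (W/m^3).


r = D / 2 / 1000 = 9.0 / 2 / 1000 = 0.0045 m
q''' = q' / (pi * r^2)
q''' = 366 / (pi * 0.0045^2)
q''' = 5.7532e+06 W/m^3

5.7532e+06


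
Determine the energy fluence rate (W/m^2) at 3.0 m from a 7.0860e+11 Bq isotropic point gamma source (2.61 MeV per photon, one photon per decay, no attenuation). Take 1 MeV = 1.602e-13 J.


psi = A * E * 1.602e-13 / (4*pi*r^2)
psi = 7.0860e+11 * 2.61 * 1.602e-13 / (4*pi*3.0^2)
psi = 0.0026197 W/m^2

0.0026197


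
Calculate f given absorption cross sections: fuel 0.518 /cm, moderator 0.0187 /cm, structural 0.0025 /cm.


f = Sigma_a_fuel / (Sigma_a_fuel + Sigma_a_mod + Sigma_a_other)
f = 0.518 / (0.518 + 0.0187 + 0.0025)
f = 0.96068

0.96068


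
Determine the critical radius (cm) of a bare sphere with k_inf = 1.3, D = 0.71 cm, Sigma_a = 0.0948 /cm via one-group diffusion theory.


L^2 = D / Sigma_a = 0.71 / 0.0948 = 7.489451 cm^2
B_m^2 = (k_inf - 1) / L^2 = (1.3 - 1) / 7.489451 = 0.04005634 /cm^2
For a bare sphere: B_g = pi/R, so R_c = pi / sqrt(B_m^2)
R_c = pi / sqrt(0.04005634) = 15.697 cm

15.697


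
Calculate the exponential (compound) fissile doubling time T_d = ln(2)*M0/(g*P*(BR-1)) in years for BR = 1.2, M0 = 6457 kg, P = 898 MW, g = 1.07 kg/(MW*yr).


Breeding gain G = BR - 1 = 1.2 - 1 = 0.2
Fissile production rate = g * P * G = 1.07 * 898 * 0.2 = 192.172 kg/yr
T_d = ln(2) * M0 / (g * P * G)
T_d = ln(2) * 6457 / 192.172 = 23.290 yr

23.290


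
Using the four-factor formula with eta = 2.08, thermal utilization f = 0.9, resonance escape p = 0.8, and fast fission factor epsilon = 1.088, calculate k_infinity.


k_inf = eta * f * p * epsilon
k_inf = 2.08 * 0.9 * 0.8 * 1.088
k_inf = 1.6294

1.6294


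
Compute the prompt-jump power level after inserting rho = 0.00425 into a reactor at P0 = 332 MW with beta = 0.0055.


P1/P0 = beta / (beta - rho)
P1/P0 = 0.0055 / (0.0055 - 0.00425) = 4.400000
P1 = 332 * 4.400000 = 1460.8 MW

1460.8


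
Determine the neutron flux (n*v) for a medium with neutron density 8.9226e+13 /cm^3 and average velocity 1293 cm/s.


phi = n * v
phi = 8.9226e+13 * 1293
phi = 1.1537e+17 /cm^2/s

1.1537e+17


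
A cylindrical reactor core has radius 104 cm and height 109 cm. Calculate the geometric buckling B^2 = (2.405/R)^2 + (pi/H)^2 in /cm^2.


B^2 = (2.405/R)^2 + (pi/H)^2
B^2 = (2.405/104)^2 + (pi/109)^2
B^2 = 0.0013655 /cm^2

0.0013655


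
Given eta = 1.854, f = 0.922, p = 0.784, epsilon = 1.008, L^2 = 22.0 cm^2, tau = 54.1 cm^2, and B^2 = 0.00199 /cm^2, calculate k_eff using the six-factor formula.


k_inf = eta*f*p*eps = 1.854*0.922*0.784*1.008 = 1.350881
P_TNL = 1/(1 + L^2*B^2) = 1/(1 + 22.0*0.00199) = 0.9580563
P_FNL = exp(-B^2*tau) = exp(-0.00199*54.1) = 0.8979337
k_eff = k_inf * P_TNL * P_FNL = 1.350881 * 0.9580563 * 0.8979337
k_eff = 1.1621

1.1621
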